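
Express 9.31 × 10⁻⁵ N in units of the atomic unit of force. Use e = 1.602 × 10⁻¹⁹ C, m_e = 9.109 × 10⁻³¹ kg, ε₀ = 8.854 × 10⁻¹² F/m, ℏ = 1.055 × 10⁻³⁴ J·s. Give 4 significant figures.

atomic unit of force: F_au = E_h/a₀ = m_e²e⁶/((4πε₀)³ℏ⁴) = 8.220 × 10⁻⁸ N.
9.31 × 10⁻⁵ / 8.220 × 10⁻⁸ = 1.133 × 10³

1.133 × 10³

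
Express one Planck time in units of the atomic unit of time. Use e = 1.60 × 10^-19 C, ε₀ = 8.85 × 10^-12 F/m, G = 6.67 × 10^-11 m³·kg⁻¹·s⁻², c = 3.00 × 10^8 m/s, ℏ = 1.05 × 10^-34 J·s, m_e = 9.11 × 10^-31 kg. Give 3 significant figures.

2.24 × 10^-27

Planck time: t_P = √(ℏG/c⁵) = 5.37 × 10^-44 s
atomic unit of time: τ_au = (4πε₀)²ℏ³/(m_e e⁴) = 2.40 × 10^-17 s
ratio = 5.37 × 10^-44 / 2.40 × 10^-17 = 2.24 × 10^-27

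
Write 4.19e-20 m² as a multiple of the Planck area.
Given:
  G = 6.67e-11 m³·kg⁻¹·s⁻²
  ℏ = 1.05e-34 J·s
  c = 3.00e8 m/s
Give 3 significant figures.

Planck area: A_P = ℏG/c³ = 2.59e-70 m².
4.19e-20 / 2.59e-70 = 1.62e50

1.62e50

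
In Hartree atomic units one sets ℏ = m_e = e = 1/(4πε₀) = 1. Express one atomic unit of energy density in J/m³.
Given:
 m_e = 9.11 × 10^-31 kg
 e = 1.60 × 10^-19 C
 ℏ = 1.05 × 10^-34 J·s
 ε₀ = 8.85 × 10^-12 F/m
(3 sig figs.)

u_au = E_h/a₀³ = m_e⁴e¹⁰/((4πε₀)⁵ℏ⁸)
E_h = 4.38 × 10^-18 J
a₀ = 5.26 × 10^-11 m
E_h/a₀³ = 3.01 × 10^13 J/m³

3.01 × 10^13 J/m³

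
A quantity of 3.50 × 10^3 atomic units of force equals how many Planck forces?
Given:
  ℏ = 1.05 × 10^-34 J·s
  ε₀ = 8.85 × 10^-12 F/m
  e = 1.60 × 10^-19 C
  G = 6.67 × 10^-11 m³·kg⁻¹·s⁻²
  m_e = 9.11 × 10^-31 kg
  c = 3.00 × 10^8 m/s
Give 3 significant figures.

atomic unit of force: F_au = E_h/a₀ = m_e²e⁶/((4πε₀)³ℏ⁴) = 8.33 × 10^-8 N
Planck force: F_P = c⁴/G = 1.21 × 10^44 N
3.50 × 10^3 × 8.33 × 10^-8 / 1.21 × 10^44 = 2.40 × 10^-48

2.40 × 10^-48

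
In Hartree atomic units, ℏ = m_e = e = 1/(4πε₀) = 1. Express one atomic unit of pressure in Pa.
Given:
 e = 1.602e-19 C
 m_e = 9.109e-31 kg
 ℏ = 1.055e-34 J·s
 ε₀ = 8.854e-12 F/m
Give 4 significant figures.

From ℏ = m_e = e = 1/(4πε₀) = 1 the pressure scale is P_au = E_h/a₀³ = m_e⁴e¹⁰/((4πε₀)⁵ℏ⁸).
E_h = 4.354e-18 J
a₀ = 5.297e-11 m
E_h/a₀³ = 2.929e13 Pa

2.929e13 Pa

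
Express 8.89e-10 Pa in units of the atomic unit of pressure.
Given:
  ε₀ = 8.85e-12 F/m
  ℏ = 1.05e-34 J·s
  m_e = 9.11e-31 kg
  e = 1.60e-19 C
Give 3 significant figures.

2.95e-23

atomic unit of pressure: P_au = E_h/a₀³ = m_e⁴e¹⁰/((4πε₀)⁵ℏ⁸) = 3.01e13 Pa.
8.89e-10 / 3.01e13 = 2.95e-23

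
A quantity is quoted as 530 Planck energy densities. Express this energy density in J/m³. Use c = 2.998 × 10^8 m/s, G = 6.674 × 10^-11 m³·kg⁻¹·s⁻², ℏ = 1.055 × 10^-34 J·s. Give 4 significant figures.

One Planck energy density: u_P = c⁷/(ℏG²) = 4.632 × 10^113 J/m³.
530 × 4.632 × 10^113 J/m³ = 2.455 × 10^116 J/m³

2.455 × 10^116 J/m³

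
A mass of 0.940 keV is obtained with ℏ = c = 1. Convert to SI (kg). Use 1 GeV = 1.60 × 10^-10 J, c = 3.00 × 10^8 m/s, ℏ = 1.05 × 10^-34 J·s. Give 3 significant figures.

1.67 × 10^-33 kg

Mass is [E]/c²; divide by c².
1 GeV → 1/c² × (1 GeV in J) = 1.78 × 10^-27 kg.
Convert the energy scale: 0.940 keV = 9.40 × 10^-7 GeV.
Result: 9.40 × 10^-7 × 1.78 × 10^-27 = 1.67 × 10^-33 kg.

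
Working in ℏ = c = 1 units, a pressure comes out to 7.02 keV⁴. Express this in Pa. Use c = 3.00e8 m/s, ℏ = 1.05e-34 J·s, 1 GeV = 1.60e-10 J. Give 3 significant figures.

1.47e14 Pa

Pressure is [E]/[L]³ = [E]⁴/(ℏc)³.
1 GeV⁴ → 1/(ℏc)³ × (1 GeV in J)⁴ = 2.10e37 Pa.
Convert the energy scale: 7.02 keV⁴ = 7.02e-24 GeV⁴.
Result: 7.02e-24 × 2.10e37 = 1.47e14 Pa.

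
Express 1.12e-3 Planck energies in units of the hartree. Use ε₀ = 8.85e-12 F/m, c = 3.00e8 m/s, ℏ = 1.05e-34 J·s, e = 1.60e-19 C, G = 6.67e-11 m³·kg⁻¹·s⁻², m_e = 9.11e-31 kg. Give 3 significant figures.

5.00e23

Planck energy: E_P = √(ℏc⁵/G) = 1.96e9 J
hartree: E_h = m_e e⁴/(4πε₀ℏ)² = 4.38e-18 J
1.12e-3 × 1.96e9 / 4.38e-18 = 5.00e23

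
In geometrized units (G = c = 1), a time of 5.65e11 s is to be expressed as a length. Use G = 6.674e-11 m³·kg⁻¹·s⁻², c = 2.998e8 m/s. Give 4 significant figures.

1.694e20 m

Time → length via c.
5.65e11 s × (c) = 1.694e20 m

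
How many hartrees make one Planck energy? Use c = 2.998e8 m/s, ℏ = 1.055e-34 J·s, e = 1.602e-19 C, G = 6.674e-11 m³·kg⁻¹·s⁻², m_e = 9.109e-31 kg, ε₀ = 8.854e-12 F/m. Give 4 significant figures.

Planck energy: E_P = √(ℏc⁵/G) = 1.957e9 J
hartree: E_h = m_e e⁴/(4πε₀ℏ)² = 4.354e-18 J
ratio = 1.957e9 / 4.354e-18 = 4.494e26

4.494e26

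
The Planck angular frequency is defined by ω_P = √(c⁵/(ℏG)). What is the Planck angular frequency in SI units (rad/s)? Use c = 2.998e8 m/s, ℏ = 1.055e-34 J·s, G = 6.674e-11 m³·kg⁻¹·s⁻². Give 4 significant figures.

1.855e43 rad/s

ω_P = √(c⁵/(ℏG))
  = √(3.440e86)
  = 1.855e43 rad/s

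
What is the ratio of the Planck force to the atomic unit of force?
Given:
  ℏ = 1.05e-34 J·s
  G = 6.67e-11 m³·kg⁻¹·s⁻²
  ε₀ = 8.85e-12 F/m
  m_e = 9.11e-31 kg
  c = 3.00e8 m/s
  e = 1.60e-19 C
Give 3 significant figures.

Planck force: F_P = c⁴/G = 1.21e44 N
atomic unit of force: F_au = E_h/a₀ = m_e²e⁶/((4πε₀)³ℏ⁴) = 8.33e-8 N
ratio = 1.21e44 / 8.33e-8 = 1.46e51

1.46e51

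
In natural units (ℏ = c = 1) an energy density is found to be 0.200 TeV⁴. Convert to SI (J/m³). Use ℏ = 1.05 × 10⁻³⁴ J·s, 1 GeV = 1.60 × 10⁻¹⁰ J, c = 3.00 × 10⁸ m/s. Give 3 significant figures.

4.19 × 10⁴⁸ J/m³

[E]/[L]³ = [E]⁴/(ℏc)³; restore (ℏc)⁻³.
1 GeV⁴ → 1/(ℏc)³ × (1 GeV in J)⁴ = 2.10 × 10³⁷ J/m³.
Convert the energy scale: 0.200 TeV⁴ = 2.00 × 10¹¹ GeV⁴.
Result: 2.00 × 10¹¹ × 2.10 × 10³⁷ = 4.19 × 10⁴⁸ J/m³.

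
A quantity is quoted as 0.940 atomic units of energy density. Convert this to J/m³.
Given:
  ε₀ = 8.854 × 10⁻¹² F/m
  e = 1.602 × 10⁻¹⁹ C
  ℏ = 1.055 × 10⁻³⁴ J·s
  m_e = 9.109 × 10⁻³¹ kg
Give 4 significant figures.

One atomic unit of energy density: u_au = E_h/a₀³ = m_e⁴e¹⁰/((4πε₀)⁵ℏ⁸) = 2.929 × 10¹³ J/m³.
0.940 × 2.929 × 10¹³ J/m³ = 2.753 × 10¹³ J/m³

2.753 × 10¹³ J/m³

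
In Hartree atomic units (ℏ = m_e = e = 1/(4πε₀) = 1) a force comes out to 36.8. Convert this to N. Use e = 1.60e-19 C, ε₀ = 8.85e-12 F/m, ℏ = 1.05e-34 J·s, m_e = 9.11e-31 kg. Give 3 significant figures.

3.06e-6 N

One atomic unit of force: F_au = E_h/a₀ = m_e²e⁶/((4πε₀)³ℏ⁴) = 8.33e-8 N.
36.8 × 8.33e-8 N = 3.06e-6 N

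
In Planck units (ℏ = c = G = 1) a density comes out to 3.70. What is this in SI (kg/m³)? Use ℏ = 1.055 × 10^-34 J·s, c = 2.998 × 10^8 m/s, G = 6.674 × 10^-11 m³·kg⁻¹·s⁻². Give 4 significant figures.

One Planck density: ρ_P = c⁵/(ℏG²) = 5.154 × 10^96 kg/m³.
3.70 × 5.154 × 10^96 kg/m³ = 1.907 × 10^97 kg/m³

1.907 × 10^97 kg/m³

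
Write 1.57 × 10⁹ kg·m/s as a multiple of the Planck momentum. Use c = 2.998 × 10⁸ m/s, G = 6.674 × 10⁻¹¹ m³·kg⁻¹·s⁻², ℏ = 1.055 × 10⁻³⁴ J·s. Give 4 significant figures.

2.406 × 10⁸

Planck momentum: p_P = √(ℏc³/G) = 6.527 kg·m/s.
1.57 × 10⁹ / 6.527 = 2.406 × 10⁸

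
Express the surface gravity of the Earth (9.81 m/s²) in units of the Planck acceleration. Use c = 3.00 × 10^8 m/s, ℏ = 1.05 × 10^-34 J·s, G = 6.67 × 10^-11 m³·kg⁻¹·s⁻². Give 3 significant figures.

1.76 × 10^-51

Planck acceleration: a_P = √(c⁷/(ℏG)) = 5.59 × 10^51 m/s².
9.81 / 5.59 × 10^51 = 1.76 × 10^-51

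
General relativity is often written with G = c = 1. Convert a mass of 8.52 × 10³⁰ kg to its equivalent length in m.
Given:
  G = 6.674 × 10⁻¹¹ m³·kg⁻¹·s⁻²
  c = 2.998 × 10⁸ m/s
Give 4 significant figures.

In G = c = 1 units mass has dimensions of length; the conversion factor is G/c².
8.52 × 10³⁰ kg × (G/c²) = 6.326 × 10³ m

6.326 × 10³ m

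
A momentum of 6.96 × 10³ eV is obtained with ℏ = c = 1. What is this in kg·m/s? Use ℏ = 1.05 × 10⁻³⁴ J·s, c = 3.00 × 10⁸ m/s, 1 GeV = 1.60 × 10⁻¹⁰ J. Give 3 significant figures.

3.71 × 10⁻²⁴ kg·m/s

Momentum is [E]/c; divide by c.
1 GeV → 1/c × (1 GeV in J) = 5.33 × 10⁻¹⁹ kg·m/s.
Convert the energy scale: 6.96 × 10³ eV = 6.96 × 10⁻⁶ GeV.
Result: 6.96 × 10⁻⁶ × 5.33 × 10⁻¹⁹ = 3.71 × 10⁻²⁴ kg·m/s.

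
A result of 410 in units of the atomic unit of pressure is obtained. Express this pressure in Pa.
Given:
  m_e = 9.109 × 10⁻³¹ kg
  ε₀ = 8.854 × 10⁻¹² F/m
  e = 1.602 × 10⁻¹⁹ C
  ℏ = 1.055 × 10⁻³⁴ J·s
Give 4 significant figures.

1.201 × 10¹⁶ Pa

One atomic unit of pressure: P_au = E_h/a₀³ = m_e⁴e¹⁰/((4πε₀)⁵ℏ⁸) = 2.929 × 10¹³ Pa.
410 × 2.929 × 10¹³ Pa = 1.201 × 10¹⁶ Pa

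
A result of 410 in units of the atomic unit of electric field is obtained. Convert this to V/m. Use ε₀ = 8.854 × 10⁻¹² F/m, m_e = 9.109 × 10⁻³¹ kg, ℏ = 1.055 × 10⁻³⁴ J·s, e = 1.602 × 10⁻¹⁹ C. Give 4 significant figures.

2.104 × 10¹⁴ V/m

One atomic unit of electric field: E_au = E_h/(e a₀) = m_e²e⁵/((4πε₀)³ℏ⁴) = 5.131 × 10¹¹ V/m.
410 × 5.131 × 10¹¹ V/m = 2.104 × 10¹⁴ V/m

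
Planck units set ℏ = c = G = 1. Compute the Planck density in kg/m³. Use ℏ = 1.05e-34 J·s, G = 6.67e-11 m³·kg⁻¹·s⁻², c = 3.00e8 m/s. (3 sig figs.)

5.20e96 kg/m³

From ℏ = c = G = 1 the density scale is ρ_P = c⁵/(ℏG²).
  = 2.43e42 / 4.67e-55
  = 5.20e96 kg/m³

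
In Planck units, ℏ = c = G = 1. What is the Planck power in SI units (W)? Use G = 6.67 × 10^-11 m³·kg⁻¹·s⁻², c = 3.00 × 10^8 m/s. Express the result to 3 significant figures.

The unique combination of the constants set to 1 with dimensions of power is P_P = c⁵/G.
  = 2.43 × 10^42 / 6.67 × 10^-11
  = 3.64 × 10^52 W

3.64 × 10^52 W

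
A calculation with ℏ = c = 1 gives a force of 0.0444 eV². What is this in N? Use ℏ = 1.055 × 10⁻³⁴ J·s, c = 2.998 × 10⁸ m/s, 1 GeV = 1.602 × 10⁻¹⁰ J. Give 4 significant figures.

3.603 × 10⁻¹⁴ N

Force is [E]/[L] = [E]²/(ℏc); restore (ℏc)⁻¹.
1 GeV² → 1/(ℏc) × (1 GeV in J)² = 8.114 × 10⁵ N.
Convert the energy scale: 0.0444 eV² = 4.44 × 10⁻²⁰ GeV².
Result: 4.44 × 10⁻²⁰ × 8.114 × 10⁵ = 3.603 × 10⁻¹⁴ N.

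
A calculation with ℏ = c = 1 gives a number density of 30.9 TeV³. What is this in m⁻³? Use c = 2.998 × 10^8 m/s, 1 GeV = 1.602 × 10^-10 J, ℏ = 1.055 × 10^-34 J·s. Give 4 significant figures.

Number density is [L]⁻³ = [E]³/(ℏc)³.
1 GeV³ → 1/(ℏc)³ × (1 GeV in J)³ = 1.299 × 10^47 m⁻³.
Convert the energy scale: 30.9 TeV³ = 3.09 × 10^10 GeV³.
Result: 3.09 × 10^10 × 1.299 × 10^47 = 4.015 × 10^57 m⁻³.

4.015 × 10^57 m⁻³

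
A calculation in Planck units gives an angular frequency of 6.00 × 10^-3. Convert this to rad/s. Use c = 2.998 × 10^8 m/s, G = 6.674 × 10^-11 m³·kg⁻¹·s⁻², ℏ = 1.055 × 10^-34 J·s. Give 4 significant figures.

1.113 × 10^41 rad/s

One Planck angular frequency: ω_P = √(c⁵/(ℏG)) = 1.855 × 10^43 rad/s.
6.00 × 10^-3 × 1.855 × 10^43 rad/s = 1.113 × 10^41 rad/s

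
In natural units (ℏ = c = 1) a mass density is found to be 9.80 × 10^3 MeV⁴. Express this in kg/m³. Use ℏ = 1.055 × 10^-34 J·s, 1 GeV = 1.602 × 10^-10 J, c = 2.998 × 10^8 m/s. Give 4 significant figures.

Mass density is [E]/(c²[L]³) = [E]⁴/(ℏ³c⁵).
1 GeV⁴ → 1/(ℏ³c⁵) × (1 GeV in J)⁴ = 2.316 × 10^20 kg/m³.
Convert the energy scale: 9.80 × 10^3 MeV⁴ = 9.80 × 10^-9 GeV⁴.
Result: 9.80 × 10^-9 × 2.316 × 10^20 = 2.270 × 10^12 kg/m³.

2.270 × 10^12 kg/m³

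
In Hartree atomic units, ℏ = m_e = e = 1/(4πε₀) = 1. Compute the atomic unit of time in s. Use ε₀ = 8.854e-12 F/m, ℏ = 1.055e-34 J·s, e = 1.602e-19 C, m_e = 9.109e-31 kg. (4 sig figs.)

From ℏ = m_e = e = 1/(4πε₀) = 1 the time scale is τ_au = (4πε₀)²ℏ³/(m_e e⁴).
E_h = 4.354e-18 J
ℏ/E_h = 2.423e-17 s

2.423e-17 s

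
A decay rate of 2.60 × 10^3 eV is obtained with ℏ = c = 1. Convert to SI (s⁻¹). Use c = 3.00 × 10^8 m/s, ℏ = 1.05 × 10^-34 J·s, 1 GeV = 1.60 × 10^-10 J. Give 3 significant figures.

A rate is [E]/ℏ; divide by ℏ.
1 GeV → 1/ℏ × (1 GeV in J) = 1.52 × 10^24 s⁻¹.
Convert the energy scale: 2.60 × 10^3 eV = 2.60 × 10^-6 GeV.
Result: 2.60 × 10^-6 × 1.52 × 10^24 = 3.96 × 10^18 s⁻¹.

3.96 × 10^18 s⁻¹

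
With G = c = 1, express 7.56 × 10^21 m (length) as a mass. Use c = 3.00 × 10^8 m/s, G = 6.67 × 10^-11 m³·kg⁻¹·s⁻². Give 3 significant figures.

1.02 × 10^49 kg

Length → mass via c²/G.
7.56 × 10^21 m × (c²/G) = 1.02 × 10^49 kg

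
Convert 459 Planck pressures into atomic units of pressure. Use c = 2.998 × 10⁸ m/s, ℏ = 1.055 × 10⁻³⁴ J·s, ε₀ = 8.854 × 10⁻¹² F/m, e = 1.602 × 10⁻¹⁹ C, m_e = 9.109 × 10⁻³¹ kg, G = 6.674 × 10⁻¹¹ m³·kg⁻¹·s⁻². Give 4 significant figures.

7.259 × 10¹⁰²

Planck pressure: p_P = c⁷/(ℏG²) = 4.632 × 10¹¹³ Pa
atomic unit of pressure: P_au = E_h/a₀³ = m_e⁴e¹⁰/((4πε₀)⁵ℏ⁸) = 2.929 × 10¹³ Pa
459 × 4.632 × 10¹¹³ / 2.929 × 10¹³ = 7.259 × 10¹⁰²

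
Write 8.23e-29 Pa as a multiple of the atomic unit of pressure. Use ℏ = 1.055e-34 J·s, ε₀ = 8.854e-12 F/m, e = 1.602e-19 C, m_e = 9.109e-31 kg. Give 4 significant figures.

atomic unit of pressure: P_au = E_h/a₀³ = m_e⁴e¹⁰/((4πε₀)⁵ℏ⁸) = 2.929e13 Pa.
8.23e-29 / 2.929e13 = 2.810e-42

2.810e-42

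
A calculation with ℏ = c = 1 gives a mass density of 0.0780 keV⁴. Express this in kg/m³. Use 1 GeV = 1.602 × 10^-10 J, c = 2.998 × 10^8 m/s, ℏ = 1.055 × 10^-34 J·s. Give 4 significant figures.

1.806 × 10^-5 kg/m³

Mass density is [E]/(c²[L]³) = [E]⁴/(ℏ³c⁵).
1 GeV⁴ → 1/(ℏ³c⁵) × (1 GeV in J)⁴ = 2.316 × 10^20 kg/m³.
Convert the energy scale: 0.0780 keV⁴ = 7.80 × 10^-26 GeV⁴.
Result: 7.80 × 10^-26 × 2.316 × 10^20 = 1.806 × 10^-5 kg/m³.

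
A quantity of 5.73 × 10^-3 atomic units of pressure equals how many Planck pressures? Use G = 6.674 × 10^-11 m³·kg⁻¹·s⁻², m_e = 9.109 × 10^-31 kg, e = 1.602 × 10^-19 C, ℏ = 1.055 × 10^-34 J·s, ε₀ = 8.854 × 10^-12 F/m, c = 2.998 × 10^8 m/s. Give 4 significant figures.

3.623 × 10^-103

atomic unit of pressure: P_au = E_h/a₀³ = m_e⁴e¹⁰/((4πε₀)⁵ℏ⁸) = 2.929 × 10^13 Pa
Planck pressure: p_P = c⁷/(ℏG²) = 4.632 × 10^113 Pa
5.73 × 10^-3 × 2.929 × 10^13 / 4.632 × 10^113 = 3.623 × 10^-103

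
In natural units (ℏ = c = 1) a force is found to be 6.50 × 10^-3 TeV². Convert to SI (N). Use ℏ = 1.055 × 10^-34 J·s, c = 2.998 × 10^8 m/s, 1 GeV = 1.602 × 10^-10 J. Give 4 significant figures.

5.274 × 10^9 N

Force is [E]/[L] = [E]²/(ℏc); restore (ℏc)⁻¹.
1 GeV² → 1/(ℏc) × (1 GeV in J)² = 8.114 × 10^5 N.
Convert the energy scale: 6.50 × 10^-3 TeV² = 6.50 × 10^3 GeV².
Result: 6.50 × 10^3 × 8.114 × 10^5 = 5.274 × 10^9 N.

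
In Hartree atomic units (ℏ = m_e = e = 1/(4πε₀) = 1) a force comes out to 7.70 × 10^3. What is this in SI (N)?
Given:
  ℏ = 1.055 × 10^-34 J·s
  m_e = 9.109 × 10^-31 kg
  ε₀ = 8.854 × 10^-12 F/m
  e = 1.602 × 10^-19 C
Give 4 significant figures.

6.329 × 10^-4 N

One atomic unit of force: F_au = E_h/a₀ = m_e²e⁶/((4πε₀)³ℏ⁴) = 8.220 × 10^-8 N.
7.70 × 10^3 × 8.220 × 10^-8 N = 6.329 × 10^-4 N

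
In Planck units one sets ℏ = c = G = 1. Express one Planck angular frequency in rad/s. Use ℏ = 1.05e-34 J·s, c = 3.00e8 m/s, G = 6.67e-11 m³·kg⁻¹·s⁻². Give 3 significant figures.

ω_P = √(c⁵/(ℏG))
  = √(3.47e86)
  = 1.86e43 rad/s

1.86e43 rad/s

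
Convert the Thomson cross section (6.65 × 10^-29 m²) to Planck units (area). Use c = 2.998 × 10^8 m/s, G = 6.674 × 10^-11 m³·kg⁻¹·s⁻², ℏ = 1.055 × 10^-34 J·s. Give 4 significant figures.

Planck area: A_P = ℏG/c³ = 2.613 × 10^-70 m².
6.65 × 10^-29 / 2.613 × 10^-70 = 2.545 × 10^41

2.545 × 10^41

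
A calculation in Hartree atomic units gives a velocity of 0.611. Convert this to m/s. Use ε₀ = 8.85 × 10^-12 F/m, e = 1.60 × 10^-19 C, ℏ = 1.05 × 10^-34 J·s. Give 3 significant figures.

One atomic unit of velocity: v_au = e²/(4πε₀ℏ) = 2.19 × 10^6 m/s.
0.611 × 2.19 × 10^6 m/s = 1.34 × 10^6 m/s

1.34 × 10^6 m/s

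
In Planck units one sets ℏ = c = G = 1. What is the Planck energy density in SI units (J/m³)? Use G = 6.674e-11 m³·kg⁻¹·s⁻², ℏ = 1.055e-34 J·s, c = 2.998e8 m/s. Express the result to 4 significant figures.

4.632e113 J/m³

u_P = c⁷/(ℏG²)
  = 2.177e59 / 4.699e-55
  = 4.632e113 J/m³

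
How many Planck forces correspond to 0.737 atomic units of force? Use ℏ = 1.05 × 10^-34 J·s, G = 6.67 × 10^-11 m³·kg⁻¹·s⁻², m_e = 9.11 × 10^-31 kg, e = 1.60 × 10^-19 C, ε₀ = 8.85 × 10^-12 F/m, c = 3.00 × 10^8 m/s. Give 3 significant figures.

5.05 × 10^-52

atomic unit of force: F_au = E_h/a₀ = m_e²e⁶/((4πε₀)³ℏ⁴) = 8.33 × 10^-8 N
Planck force: F_P = c⁴/G = 1.21 × 10^44 N
0.737 × 8.33 × 10^-8 / 1.21 × 10^44 = 5.05 × 10^-52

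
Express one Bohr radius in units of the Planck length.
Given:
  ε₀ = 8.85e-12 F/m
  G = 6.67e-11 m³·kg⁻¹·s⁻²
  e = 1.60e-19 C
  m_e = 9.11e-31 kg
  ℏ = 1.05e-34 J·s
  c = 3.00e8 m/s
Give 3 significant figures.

Bohr radius: a₀ = 4πε₀ℏ²/(m_e e²) = 5.26e-11 m
Planck length: ℓ_P = √(ℏG/c³) = 1.61e-35 m
ratio = 5.26e-11 / 1.61e-35 = 3.26e24

3.26e24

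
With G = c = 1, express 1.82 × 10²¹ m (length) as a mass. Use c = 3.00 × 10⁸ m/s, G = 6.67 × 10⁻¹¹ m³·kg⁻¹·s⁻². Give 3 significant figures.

2.46 × 10⁴⁸ kg

Length → mass via c²/G.
1.82 × 10²¹ m × (c²/G) = 2.46 × 10⁴⁸ kg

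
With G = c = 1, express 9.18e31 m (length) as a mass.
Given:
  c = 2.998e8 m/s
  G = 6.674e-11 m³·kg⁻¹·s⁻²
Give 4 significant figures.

Length → mass via c²/G.
9.18e31 m × (c²/G) = 1.236e59 kg

1.236e59 kg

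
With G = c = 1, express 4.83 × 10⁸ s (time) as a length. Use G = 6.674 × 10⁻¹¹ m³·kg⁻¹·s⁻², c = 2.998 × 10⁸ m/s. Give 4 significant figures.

1.448 × 10¹⁷ m

Time → length via c.
4.83 × 10⁸ s × (c) = 1.448 × 10¹⁷ m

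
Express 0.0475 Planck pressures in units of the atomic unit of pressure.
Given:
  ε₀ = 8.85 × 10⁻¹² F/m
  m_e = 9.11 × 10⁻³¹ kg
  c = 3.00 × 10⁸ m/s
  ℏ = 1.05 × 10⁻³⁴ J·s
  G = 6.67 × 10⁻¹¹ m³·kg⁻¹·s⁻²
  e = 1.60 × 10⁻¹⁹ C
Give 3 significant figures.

7.38 × 10⁹⁸

Planck pressure: p_P = c⁷/(ℏG²) = 4.68 × 10¹¹³ Pa
atomic unit of pressure: P_au = E_h/a₀³ = m_e⁴e¹⁰/((4πε₀)⁵ℏ⁸) = 3.01 × 10¹³ Pa
0.0475 × 4.68 × 10¹¹³ / 3.01 × 10¹³ = 7.38 × 10⁹⁸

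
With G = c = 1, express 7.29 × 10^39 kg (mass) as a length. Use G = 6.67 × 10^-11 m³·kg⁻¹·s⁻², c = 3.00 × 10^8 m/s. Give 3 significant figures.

In G = c = 1 units mass has dimensions of length; the conversion factor is G/c².
7.29 × 10^39 kg × (G/c²) = 5.40 × 10^12 m

5.40 × 10^12 m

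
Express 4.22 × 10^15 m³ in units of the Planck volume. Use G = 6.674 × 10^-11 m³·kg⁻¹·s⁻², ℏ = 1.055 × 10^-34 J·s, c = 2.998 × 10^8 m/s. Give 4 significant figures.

9.991 × 10^119

Planck volume: V_P = (ℏG/c³)^(3/2) = 4.224 × 10^-105 m³.
4.22 × 10^15 / 4.224 × 10^-105 = 9.991 × 10^119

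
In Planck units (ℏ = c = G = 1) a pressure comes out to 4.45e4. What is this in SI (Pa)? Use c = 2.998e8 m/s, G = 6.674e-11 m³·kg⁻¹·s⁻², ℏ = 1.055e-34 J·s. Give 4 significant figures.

One Planck pressure: p_P = c⁷/(ℏG²) = 4.632e113 Pa.
4.45e4 × 4.632e113 Pa = 2.061e118 Pa

2.061e118 Pa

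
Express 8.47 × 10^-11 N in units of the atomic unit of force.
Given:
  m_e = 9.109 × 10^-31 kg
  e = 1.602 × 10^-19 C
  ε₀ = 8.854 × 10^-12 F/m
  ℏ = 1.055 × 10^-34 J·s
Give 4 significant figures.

1.030 × 10^-3

atomic unit of force: F_au = E_h/a₀ = m_e²e⁶/((4πε₀)³ℏ⁴) = 8.220 × 10^-8 N.
8.47 × 10^-11 / 8.220 × 10^-8 = 1.030 × 10^-3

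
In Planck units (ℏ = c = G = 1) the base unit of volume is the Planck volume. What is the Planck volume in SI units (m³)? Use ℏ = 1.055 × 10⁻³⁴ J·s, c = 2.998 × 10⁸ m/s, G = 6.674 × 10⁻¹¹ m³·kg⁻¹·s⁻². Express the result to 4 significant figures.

4.224 × 10⁻¹⁰⁵ m³

V_P = (ℏG/c³)^(3/2)
  = √(1.784 × 10⁻²⁰⁹)
  = 4.224 × 10⁻¹⁰⁵ m³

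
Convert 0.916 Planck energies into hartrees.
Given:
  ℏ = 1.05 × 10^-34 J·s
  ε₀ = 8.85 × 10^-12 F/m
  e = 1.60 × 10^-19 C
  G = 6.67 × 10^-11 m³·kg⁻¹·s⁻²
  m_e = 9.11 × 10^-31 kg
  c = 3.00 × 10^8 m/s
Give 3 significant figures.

4.09 × 10^26

Planck energy: E_P = √(ℏc⁵/G) = 1.96 × 10^9 J
hartree: E_h = m_e e⁴/(4πε₀ℏ)² = 4.38 × 10^-18 J
0.916 × 1.96 × 10^9 / 4.38 × 10^-18 = 4.09 × 10^26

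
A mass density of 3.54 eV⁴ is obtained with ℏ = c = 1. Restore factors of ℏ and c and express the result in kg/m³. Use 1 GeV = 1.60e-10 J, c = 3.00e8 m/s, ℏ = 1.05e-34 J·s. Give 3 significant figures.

Mass density is [E]/(c²[L]³) = [E]⁴/(ℏ³c⁵).
1 GeV⁴ → 1/(ℏ³c⁵) × (1 GeV in J)⁴ = 2.33e20 kg/m³.
Convert the energy scale: 3.54 eV⁴ = 3.54e-36 GeV⁴.
Result: 3.54e-36 × 2.33e20 = 8.25e-16 kg/m³.

8.25e-16 kg/m³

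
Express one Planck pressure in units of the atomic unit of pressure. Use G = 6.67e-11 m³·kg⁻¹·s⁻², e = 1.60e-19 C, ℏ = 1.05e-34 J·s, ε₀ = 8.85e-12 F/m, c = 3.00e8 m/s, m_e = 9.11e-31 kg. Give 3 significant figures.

Planck pressure: p_P = c⁷/(ℏG²) = 4.68e113 Pa
atomic unit of pressure: P_au = E_h/a₀³ = m_e⁴e¹⁰/((4πε₀)⁵ℏ⁸) = 3.01e13 Pa
ratio = 4.68e113 / 3.01e13 = 1.55e100

1.55e100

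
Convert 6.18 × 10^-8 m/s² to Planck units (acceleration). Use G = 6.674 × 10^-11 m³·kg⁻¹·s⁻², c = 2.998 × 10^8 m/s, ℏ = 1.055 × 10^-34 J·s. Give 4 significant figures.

Planck acceleration: a_P = √(c⁷/(ℏG)) = 5.560 × 10^51 m/s².
6.18 × 10^-8 / 5.560 × 10^51 = 1.111 × 10^-59

1.111 × 10^-59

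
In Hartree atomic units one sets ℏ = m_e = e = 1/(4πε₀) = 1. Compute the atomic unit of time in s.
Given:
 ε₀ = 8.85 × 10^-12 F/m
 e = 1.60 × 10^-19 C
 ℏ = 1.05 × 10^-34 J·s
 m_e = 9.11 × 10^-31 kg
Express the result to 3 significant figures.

τ_au = (4πε₀)²ℏ³/(m_e e⁴)
E_h = 4.38 × 10^-18 J
ℏ/E_h = 2.40 × 10^-17 s

2.40 × 10^-17 s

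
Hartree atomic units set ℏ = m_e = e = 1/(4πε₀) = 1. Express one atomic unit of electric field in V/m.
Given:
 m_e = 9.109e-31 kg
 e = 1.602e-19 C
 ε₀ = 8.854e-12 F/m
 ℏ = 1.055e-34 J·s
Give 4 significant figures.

5.131e11 V/m

From ℏ = m_e = e = 1/(4πε₀) = 1 the electric field scale is E_au = E_h/(e a₀) = m_e²e⁵/((4πε₀)³ℏ⁴).
E_h = 4.354e-18 J
a₀ = 5.297e-11 m
E_h/(e·a₀) = 5.131e11 V/m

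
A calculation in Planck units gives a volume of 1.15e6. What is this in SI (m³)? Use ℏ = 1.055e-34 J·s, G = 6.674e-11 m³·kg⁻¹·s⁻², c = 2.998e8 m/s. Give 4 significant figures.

4.858e-99 m³

One Planck volume: V_P = (ℏG/c³)^(3/2) = 4.224e-105 m³.
1.15e6 × 4.224e-105 m³ = 4.858e-99 m³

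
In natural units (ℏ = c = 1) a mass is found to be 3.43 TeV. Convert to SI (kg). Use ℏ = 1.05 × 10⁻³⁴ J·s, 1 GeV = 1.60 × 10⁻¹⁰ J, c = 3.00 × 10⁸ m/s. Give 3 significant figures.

Mass is [E]/c²; divide by c².
1 GeV → 1/c² × (1 GeV in J) = 1.78 × 10⁻²⁷ kg.
Convert the energy scale: 3.43 TeV = 3.43 × 10³ GeV.
Result: 3.43 × 10³ × 1.78 × 10⁻²⁷ = 6.10 × 10⁻²⁴ kg.

6.10 × 10⁻²⁴ kg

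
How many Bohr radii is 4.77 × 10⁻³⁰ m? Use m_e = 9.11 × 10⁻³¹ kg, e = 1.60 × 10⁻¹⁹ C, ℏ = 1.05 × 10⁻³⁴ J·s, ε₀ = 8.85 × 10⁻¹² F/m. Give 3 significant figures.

Bohr radius: a₀ = 4πε₀ℏ²/(m_e e²) = 5.26 × 10⁻¹¹ m.
4.77 × 10⁻³⁰ / 5.26 × 10⁻¹¹ = 9.07 × 10⁻²⁰

9.07 × 10⁻²⁰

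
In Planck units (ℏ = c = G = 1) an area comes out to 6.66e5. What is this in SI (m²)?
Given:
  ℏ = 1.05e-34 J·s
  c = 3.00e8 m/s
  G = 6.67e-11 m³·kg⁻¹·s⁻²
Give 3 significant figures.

One Planck area: A_P = ℏG/c³ = 2.59e-70 m².
6.66e5 × 2.59e-70 m² = 1.73e-64 m²

1.73e-64 m²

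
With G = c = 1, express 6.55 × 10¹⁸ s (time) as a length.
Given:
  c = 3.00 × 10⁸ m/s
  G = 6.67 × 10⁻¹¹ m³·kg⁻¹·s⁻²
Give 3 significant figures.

Time → length via c.
6.55 × 10¹⁸ s × (c) = 1.97 × 10²⁷ m

1.97 × 10²⁷ m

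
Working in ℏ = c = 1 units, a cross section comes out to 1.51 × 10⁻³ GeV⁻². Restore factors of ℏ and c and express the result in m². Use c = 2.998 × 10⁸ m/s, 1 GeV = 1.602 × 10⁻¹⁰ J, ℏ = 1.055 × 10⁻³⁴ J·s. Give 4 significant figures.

Area is [L]² = [E]⁻²·(ℏc)²; restore (ℏc)².
1 GeV⁻² → (ℏc)² × (1 GeV in J)⁻² = 3.898 × 10⁻³² m².
Result: 1.51 × 10⁻³ × 3.898 × 10⁻³² = 5.886 × 10⁻³⁵ m².

5.886 × 10⁻³⁵ m²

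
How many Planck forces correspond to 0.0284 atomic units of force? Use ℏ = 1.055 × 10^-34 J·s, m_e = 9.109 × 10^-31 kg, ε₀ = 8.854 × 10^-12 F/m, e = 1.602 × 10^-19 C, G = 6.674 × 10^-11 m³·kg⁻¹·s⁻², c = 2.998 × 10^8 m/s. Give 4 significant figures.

1.929 × 10^-53

atomic unit of force: F_au = E_h/a₀ = m_e²e⁶/((4πε₀)³ℏ⁴) = 8.220 × 10^-8 N
Planck force: F_P = c⁴/G = 1.210 × 10^44 N
0.0284 × 8.220 × 10^-8 / 1.210 × 10^44 = 1.929 × 10^-53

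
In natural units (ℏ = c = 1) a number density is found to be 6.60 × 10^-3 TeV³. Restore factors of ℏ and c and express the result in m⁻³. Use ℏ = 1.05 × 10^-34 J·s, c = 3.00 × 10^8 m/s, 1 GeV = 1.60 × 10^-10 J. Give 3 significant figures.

8.65 × 10^53 m⁻³

Number density is [L]⁻³ = [E]³/(ℏc)³.
1 GeV³ → 1/(ℏc)³ × (1 GeV in J)³ = 1.31 × 10^47 m⁻³.
Convert the energy scale: 6.60 × 10^-3 TeV³ = 6.60 × 10^6 GeV³.
Result: 6.60 × 10^6 × 1.31 × 10^47 = 8.65 × 10^53 m⁻³.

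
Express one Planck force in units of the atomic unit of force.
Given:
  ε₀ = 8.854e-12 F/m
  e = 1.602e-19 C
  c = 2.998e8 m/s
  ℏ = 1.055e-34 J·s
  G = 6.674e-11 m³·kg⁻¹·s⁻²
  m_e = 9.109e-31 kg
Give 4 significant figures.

Planck force: F_P = c⁴/G = 1.210e44 N
atomic unit of force: F_au = E_h/a₀ = m_e²e⁶/((4πε₀)³ℏ⁴) = 8.220e-8 N
ratio = 1.210e44 / 8.220e-8 = 1.473e51

1.473e51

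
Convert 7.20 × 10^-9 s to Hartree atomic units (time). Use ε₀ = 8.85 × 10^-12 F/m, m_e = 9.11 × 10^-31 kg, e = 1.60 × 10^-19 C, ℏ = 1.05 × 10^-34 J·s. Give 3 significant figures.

atomic unit of time: τ_au = (4πε₀)²ℏ³/(m_e e⁴) = 2.40 × 10^-17 s.
7.20 × 10^-9 / 2.40 × 10^-17 = 3.00 × 10^8

3.00 × 10^8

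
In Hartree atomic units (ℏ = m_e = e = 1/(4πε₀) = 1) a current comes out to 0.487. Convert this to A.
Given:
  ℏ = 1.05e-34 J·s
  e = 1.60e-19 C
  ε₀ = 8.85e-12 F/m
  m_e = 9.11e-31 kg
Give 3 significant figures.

One atomic unit of electric current: I_au = e E_h/ℏ = m_e e⁵/((4πε₀)²ℏ³) = 6.67e-3 A.
0.487 × 6.67e-3 A = 3.25e-3 A

3.25e-3 A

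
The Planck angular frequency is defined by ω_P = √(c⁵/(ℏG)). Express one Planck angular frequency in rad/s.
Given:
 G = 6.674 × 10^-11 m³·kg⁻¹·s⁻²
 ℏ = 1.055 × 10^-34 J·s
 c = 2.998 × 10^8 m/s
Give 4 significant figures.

ω_P = √(c⁵/(ℏG))
  = √(3.440 × 10^86)
  = 1.855 × 10^43 rad/s

1.855 × 10^43 rad/s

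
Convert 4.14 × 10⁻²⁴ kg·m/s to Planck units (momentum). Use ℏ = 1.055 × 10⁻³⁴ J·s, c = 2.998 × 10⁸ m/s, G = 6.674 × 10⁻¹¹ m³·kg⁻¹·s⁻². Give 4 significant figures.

Planck momentum: p_P = √(ℏc³/G) = 6.527 kg·m/s.
4.14 × 10⁻²⁴ / 6.527 = 6.343 × 10⁻²⁵

6.343 × 10⁻²⁵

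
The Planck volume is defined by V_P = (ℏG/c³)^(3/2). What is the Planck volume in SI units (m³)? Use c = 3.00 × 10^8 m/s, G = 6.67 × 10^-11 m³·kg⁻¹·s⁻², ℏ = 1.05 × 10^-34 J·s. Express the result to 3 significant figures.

4.18 × 10^-105 m³

V_P = (ℏG/c³)^(3/2)
  = √(1.75 × 10^-209)
  = 4.18 × 10^-105 m³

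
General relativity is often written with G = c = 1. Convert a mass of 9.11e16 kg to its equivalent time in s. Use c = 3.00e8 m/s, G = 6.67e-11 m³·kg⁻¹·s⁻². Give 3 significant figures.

Mass → time via G/c³.
9.11e16 kg × (G/c³) = 2.25e-19 s

2.25e-19 s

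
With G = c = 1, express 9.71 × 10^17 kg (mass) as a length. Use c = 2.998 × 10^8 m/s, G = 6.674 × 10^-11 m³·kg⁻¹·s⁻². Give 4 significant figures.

7.210 × 10^-10 m

In G = c = 1 units mass has dimensions of length; the conversion factor is G/c².
9.71 × 10^17 kg × (G/c²) = 7.210 × 10^-10 m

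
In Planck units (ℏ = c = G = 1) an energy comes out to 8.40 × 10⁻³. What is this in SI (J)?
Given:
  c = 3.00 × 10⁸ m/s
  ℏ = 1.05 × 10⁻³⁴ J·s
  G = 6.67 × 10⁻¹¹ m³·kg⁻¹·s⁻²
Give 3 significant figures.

1.64 × 10⁷ J

One Planck energy: E_P = √(ℏc⁵/G) = 1.96 × 10⁹ J.
8.40 × 10⁻³ × 1.96 × 10⁹ J = 1.64 × 10⁷ J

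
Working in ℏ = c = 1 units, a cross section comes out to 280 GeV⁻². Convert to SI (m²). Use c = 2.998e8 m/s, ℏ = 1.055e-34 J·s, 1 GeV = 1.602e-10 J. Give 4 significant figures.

Area is [L]² = [E]⁻²·(ℏc)²; restore (ℏc)².
1 GeV⁻² → (ℏc)² × (1 GeV in J)⁻² = 3.898e-32 m².
Result: 280 × 3.898e-32 = 1.091e-29 m².

1.091e-29 m²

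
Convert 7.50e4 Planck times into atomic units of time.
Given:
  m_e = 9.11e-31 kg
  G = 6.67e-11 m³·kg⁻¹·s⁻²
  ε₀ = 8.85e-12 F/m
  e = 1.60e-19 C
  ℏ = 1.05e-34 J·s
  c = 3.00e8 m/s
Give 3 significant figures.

Planck time: t_P = √(ℏG/c⁵) = 5.37e-44 s
atomic unit of time: τ_au = (4πε₀)²ℏ³/(m_e e⁴) = 2.40e-17 s
7.50e4 × 5.37e-44 / 2.40e-17 = 1.68e-22

1.68e-22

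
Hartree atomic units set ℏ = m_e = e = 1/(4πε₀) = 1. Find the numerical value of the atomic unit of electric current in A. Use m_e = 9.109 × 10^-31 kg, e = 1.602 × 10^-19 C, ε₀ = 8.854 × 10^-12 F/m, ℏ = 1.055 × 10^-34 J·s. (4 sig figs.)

6.612 × 10^-3 A

From ℏ = m_e = e = 1/(4πε₀) = 1 the current scale is I_au = e E_h/ℏ = m_e e⁵/((4πε₀)²ℏ³).
E_h = 4.354 × 10^-18 J
e·E_h/ℏ = 6.612 × 10^-3 A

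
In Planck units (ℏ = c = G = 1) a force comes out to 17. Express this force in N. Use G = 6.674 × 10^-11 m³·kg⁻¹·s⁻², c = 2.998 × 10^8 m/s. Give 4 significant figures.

One Planck force: F_P = c⁴/G = 1.210 × 10^44 N.
17 × 1.210 × 10^44 N = 2.058 × 10^45 N

2.058 × 10^45 N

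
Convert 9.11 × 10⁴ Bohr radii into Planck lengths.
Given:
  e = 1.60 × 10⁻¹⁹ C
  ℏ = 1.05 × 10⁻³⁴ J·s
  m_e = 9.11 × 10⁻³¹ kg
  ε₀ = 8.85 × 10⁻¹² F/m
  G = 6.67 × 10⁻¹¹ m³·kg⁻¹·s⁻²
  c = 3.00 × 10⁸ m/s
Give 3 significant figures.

Bohr radius: a₀ = 4πε₀ℏ²/(m_e e²) = 5.26 × 10⁻¹¹ m
Planck length: ℓ_P = √(ℏG/c³) = 1.61 × 10⁻³⁵ m
9.11 × 10⁴ × 5.26 × 10⁻¹¹ / 1.61 × 10⁻³⁵ = 2.97 × 10²⁹

2.97 × 10²⁹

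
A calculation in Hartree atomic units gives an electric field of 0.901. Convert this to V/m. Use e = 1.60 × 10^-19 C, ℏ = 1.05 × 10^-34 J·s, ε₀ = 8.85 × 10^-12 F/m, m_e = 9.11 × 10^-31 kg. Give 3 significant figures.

4.69 × 10^11 V/m

One atomic unit of electric field: E_au = E_h/(e a₀) = m_e²e⁵/((4πε₀)³ℏ⁴) = 5.20 × 10^11 V/m.
0.901 × 5.20 × 10^11 V/m = 4.69 × 10^11 V/m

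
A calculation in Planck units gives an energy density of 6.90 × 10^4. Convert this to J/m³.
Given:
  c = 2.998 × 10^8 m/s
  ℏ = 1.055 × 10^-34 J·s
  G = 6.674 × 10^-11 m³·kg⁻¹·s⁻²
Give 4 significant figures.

One Planck energy density: u_P = c⁷/(ℏG²) = 4.632 × 10^113 J/m³.
6.90 × 10^4 × 4.632 × 10^113 J/m³ = 3.196 × 10^118 J/m³

3.196 × 10^118 J/m³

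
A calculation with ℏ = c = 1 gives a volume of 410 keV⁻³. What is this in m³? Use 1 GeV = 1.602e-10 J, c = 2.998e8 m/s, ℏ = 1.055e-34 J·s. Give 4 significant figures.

3.155e-27 m³

Volume is [L]³ = [E]⁻³·(ℏc)³.
1 GeV⁻³ → (ℏc)³ × (1 GeV in J)⁻³ = 7.696e-48 m³.
Convert the energy scale: 410 keV⁻³ = 4.10e20 GeV⁻³.
Result: 4.10e20 × 7.696e-48 = 3.155e-27 m³.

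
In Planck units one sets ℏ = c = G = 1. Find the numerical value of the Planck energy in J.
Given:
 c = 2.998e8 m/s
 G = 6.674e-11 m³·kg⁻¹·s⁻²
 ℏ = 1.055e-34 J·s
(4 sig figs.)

E_P = √(ℏc⁵/G)
  = √(3.828e18)
  = 1.957e9 J

1.957e9 J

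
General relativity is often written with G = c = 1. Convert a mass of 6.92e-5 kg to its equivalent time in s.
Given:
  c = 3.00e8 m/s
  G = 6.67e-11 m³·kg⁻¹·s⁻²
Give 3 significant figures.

Mass → time via G/c³.
6.92e-5 kg × (G/c³) = 1.71e-40 s

1.71e-40 s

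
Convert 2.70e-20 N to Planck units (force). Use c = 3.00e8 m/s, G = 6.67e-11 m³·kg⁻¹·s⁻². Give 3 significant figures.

2.22e-64

Planck force: F_P = c⁴/G = 1.21e44 N.
2.70e-20 / 1.21e44 = 2.22e-64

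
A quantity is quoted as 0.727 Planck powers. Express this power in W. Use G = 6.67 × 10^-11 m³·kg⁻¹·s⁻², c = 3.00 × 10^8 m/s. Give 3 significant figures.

2.65 × 10^52 W

One Planck power: P_P = c⁵/G = 3.64 × 10^52 W.
0.727 × 3.64 × 10^52 W = 2.65 × 10^52 W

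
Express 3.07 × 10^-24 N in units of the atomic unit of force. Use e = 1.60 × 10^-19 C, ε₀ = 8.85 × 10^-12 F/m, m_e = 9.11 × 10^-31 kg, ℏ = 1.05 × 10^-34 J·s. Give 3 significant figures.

atomic unit of force: F_au = E_h/a₀ = m_e²e⁶/((4πε₀)³ℏ⁴) = 8.33 × 10^-8 N.
3.07 × 10^-24 / 8.33 × 10^-8 = 3.69 × 10^-17

3.69 × 10^-17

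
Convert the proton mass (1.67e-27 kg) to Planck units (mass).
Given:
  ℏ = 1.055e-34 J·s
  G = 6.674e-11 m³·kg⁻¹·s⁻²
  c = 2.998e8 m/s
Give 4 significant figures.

7.671e-20

Planck mass: m_P = √(ℏc/G) = 2.177e-8 kg.
1.67e-27 / 2.177e-8 = 7.671e-20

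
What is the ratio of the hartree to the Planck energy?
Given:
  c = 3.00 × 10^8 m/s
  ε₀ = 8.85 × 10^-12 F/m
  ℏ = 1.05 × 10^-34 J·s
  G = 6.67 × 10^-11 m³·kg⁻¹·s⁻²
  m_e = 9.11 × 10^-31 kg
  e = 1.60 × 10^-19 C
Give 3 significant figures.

hartree: E_h = m_e e⁴/(4πε₀ℏ)² = 4.38 × 10^-18 J
Planck energy: E_P = √(ℏc⁵/G) = 1.96 × 10^9 J
ratio = 4.38 × 10^-18 / 1.96 × 10^9 = 2.24 × 10^-27

2.24 × 10^-27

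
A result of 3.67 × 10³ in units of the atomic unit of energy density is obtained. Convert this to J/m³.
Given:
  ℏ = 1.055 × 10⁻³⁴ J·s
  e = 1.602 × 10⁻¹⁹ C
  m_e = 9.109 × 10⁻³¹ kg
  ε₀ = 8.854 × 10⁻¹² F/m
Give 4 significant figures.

1.075 × 10¹⁷ J/m³

One atomic unit of energy density: u_au = E_h/a₀³ = m_e⁴e¹⁰/((4πε₀)⁵ℏ⁸) = 2.929 × 10¹³ J/m³.
3.67 × 10³ × 2.929 × 10¹³ J/m³ = 1.075 × 10¹⁷ J/m³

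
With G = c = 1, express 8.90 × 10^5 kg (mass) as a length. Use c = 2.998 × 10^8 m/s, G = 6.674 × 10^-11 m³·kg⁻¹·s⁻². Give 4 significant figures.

In G = c = 1 units mass has dimensions of length; the conversion factor is G/c².
8.90 × 10^5 kg × (G/c²) = 6.609 × 10^-22 m

6.609 × 10^-22 m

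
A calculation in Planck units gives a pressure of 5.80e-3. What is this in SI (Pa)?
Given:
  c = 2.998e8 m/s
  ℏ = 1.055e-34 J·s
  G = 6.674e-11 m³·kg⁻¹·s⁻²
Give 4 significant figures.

One Planck pressure: p_P = c⁷/(ℏG²) = 4.632e113 Pa.
5.80e-3 × 4.632e113 Pa = 2.687e111 Pa

2.687e111 Pa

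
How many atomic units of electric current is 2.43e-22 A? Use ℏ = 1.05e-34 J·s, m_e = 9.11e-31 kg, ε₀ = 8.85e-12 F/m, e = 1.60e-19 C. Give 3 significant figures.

atomic unit of electric current: I_au = e E_h/ℏ = m_e e⁵/((4πε₀)²ℏ³) = 6.67e-3 A.
2.43e-22 / 6.67e-3 = 3.64e-20

3.64e-20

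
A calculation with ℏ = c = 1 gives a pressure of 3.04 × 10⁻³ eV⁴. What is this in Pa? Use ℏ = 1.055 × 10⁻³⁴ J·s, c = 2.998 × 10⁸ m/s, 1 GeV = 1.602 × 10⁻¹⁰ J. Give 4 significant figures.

0.06328 Pa

Pressure is [E]/[L]³ = [E]⁴/(ℏc)³.
1 GeV⁴ → 1/(ℏc)³ × (1 GeV in J)⁴ = 2.082 × 10³⁷ Pa.
Convert the energy scale: 3.04 × 10⁻³ eV⁴ = 3.04 × 10⁻³⁹ GeV⁴.
Result: 3.04 × 10⁻³⁹ × 2.082 × 10³⁷ = 0.06328 Pa.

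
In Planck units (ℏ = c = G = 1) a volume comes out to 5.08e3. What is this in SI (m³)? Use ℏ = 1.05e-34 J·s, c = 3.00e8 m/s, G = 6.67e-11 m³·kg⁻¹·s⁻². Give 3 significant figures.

One Planck volume: V_P = (ℏG/c³)^(3/2) = 4.18e-105 m³.
5.08e3 × 4.18e-105 m³ = 2.12e-101 m³

2.12e-101 m³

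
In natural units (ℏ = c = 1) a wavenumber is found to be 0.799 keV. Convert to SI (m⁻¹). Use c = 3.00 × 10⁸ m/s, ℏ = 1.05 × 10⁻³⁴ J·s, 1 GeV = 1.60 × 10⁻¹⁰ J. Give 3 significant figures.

Inverse length is [E]/(ℏc).
1 GeV → 1/(ℏc) × (1 GeV in J) = 5.08 × 10¹⁵ m⁻¹.
Convert the energy scale: 0.799 keV = 7.99 × 10⁻⁷ GeV.
Result: 7.99 × 10⁻⁷ × 5.08 × 10¹⁵ = 4.06 × 10⁹ m⁻¹.

4.06 × 10⁹ m⁻¹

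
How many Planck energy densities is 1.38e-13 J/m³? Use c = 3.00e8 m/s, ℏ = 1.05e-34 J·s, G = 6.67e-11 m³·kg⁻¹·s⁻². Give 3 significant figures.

2.95e-127

Planck energy density: u_P = c⁷/(ℏG²) = 4.68e113 J/m³.
1.38e-13 / 4.68e113 = 2.95e-127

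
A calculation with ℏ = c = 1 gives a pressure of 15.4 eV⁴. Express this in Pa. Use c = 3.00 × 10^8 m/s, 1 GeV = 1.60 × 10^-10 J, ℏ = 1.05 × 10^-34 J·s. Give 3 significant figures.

Pressure is [E]/[L]³ = [E]⁴/(ℏc)³.
1 GeV⁴ → 1/(ℏc)³ × (1 GeV in J)⁴ = 2.10 × 10^37 Pa.
Convert the energy scale: 15.4 eV⁴ = 1.54 × 10^-35 GeV⁴.
Result: 1.54 × 10^-35 × 2.10 × 10^37 = 323 Pa.

323 Pa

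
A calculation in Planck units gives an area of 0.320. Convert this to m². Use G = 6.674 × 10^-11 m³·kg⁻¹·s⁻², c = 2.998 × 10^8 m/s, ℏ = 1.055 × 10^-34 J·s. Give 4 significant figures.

8.362 × 10^-71 m²

One Planck area: A_P = ℏG/c³ = 2.613 × 10^-70 m².
0.320 × 2.613 × 10^-70 m² = 8.362 × 10^-71 m²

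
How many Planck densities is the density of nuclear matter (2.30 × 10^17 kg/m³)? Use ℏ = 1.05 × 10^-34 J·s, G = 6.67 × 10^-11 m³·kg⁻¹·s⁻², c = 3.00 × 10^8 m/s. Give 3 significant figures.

4.42 × 10^-80

Planck density: ρ_P = c⁵/(ℏG²) = 5.20 × 10^96 kg/m³.
2.30 × 10^17 / 5.20 × 10^96 = 4.42 × 10^-80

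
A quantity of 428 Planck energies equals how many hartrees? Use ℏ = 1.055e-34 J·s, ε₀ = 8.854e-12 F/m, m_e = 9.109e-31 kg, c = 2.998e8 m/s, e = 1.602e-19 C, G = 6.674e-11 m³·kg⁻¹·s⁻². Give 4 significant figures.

1.923e29

Planck energy: E_P = √(ℏc⁵/G) = 1.957e9 J
hartree: E_h = m_e e⁴/(4πε₀ℏ)² = 4.354e-18 J
428 × 1.957e9 / 4.354e-18 = 1.923e29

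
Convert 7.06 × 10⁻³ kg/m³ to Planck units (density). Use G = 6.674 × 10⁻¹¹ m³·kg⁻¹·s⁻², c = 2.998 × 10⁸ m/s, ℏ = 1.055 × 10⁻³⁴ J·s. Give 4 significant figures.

Planck density: ρ_P = c⁵/(ℏG²) = 5.154 × 10⁹⁶ kg/m³.
7.06 × 10⁻³ / 5.154 × 10⁹⁶ = 1.370 × 10⁻⁹⁹

1.370 × 10⁻⁹⁹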